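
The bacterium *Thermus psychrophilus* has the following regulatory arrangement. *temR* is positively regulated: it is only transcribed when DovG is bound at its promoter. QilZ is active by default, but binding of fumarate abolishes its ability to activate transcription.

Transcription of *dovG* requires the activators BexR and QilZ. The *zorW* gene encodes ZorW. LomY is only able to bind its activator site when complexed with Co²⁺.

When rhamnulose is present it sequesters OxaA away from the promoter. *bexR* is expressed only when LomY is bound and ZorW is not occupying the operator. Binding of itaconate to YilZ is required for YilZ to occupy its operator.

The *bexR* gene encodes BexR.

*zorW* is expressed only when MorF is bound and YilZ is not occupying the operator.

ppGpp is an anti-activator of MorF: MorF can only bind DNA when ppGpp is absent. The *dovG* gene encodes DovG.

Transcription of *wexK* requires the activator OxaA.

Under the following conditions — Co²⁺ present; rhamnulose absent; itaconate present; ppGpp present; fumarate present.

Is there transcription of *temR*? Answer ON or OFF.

OFF

ppGpp is present, so MorF is inactive.
Itaconate is present, so YilZ is active.
With repressor YilZ bound, *zorW* is not transcribed.
So ZorW is not produced.
Co²⁺ is present, so LomY is active.
No repressor is bound and LomY is active, so *bexR* is transcribed.
So BexR is produced and active.
Fumarate is present, so QilZ is inactive.
Required activator QilZ is absent, so *dovG* is not transcribed.
So DovG is not produced.
Required activator DovG is absent, so *temR* is not transcribed.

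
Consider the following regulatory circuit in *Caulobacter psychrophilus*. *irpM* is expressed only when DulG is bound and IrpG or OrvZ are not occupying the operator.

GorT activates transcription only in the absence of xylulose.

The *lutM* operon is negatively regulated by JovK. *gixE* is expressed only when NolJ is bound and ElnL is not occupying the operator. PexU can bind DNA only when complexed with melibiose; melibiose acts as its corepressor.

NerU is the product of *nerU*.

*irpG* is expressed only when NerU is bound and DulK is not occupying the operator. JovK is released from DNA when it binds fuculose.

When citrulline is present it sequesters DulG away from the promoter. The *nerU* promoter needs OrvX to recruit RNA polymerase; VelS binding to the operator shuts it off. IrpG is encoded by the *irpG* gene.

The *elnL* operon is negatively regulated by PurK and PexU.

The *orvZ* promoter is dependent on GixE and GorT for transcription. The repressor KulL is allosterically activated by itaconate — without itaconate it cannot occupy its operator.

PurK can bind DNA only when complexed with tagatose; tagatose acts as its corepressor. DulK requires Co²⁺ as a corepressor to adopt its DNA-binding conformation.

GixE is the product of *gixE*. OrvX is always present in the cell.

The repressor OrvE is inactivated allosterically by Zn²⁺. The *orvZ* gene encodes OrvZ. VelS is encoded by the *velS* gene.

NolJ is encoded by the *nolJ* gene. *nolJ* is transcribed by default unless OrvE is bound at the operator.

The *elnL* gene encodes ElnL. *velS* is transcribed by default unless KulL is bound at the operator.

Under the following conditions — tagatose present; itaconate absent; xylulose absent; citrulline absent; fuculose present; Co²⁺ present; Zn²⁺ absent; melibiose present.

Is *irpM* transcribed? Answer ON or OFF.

ON

OrvX is produced constitutively and is active.
Itaconate is absent, so KulL is inactive.
With no repressor bound, *velS* is transcribed.
So VelS is produced and active.
With repressor VelS bound, *nerU* is not transcribed.
So NerU is not produced.
Co²⁺ is present, so DulK is active.
With repressor DulK bound, *irpG* is not transcribed.
So IrpG is not produced.
Citrulline is absent, so DulG is active.
Zn²⁺ is absent, so OrvE is active.
With repressor OrvE bound, *nolJ* is not transcribed.
So NolJ is not produced.
Tagatose is present, so PurK is active.
Melibiose is present, so PexU is active.
With repressor PurK bound, *elnL* is not transcribed.
So ElnL is not produced.
Required activator NolJ is absent, so *gixE* is not transcribed.
So GixE is not produced.
Xylulose is absent, so GorT is active.
Required activator GixE is absent, so *orvZ* is not transcribed.
So OrvZ is not produced.
No repressor is bound and DulG is active, so *irpM* is transcribed.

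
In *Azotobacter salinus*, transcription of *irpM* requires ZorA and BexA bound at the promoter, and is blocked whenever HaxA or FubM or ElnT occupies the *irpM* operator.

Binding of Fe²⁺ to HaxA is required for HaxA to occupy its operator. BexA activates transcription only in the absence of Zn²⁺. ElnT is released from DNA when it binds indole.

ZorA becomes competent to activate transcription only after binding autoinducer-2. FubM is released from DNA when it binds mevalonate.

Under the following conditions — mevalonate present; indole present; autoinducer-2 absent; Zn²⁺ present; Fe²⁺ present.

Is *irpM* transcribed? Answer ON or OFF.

Autoinducer-2 is absent, so ZorA is inactive.
Fe²⁺ is present, so HaxA is active.
Mevalonate is present, so FubM is inactive.
Indole is present, so ElnT is inactive.
Zn²⁺ is present, so BexA is inactive.
With repressor HaxA bound, *irpM* is not transcribed.

OFF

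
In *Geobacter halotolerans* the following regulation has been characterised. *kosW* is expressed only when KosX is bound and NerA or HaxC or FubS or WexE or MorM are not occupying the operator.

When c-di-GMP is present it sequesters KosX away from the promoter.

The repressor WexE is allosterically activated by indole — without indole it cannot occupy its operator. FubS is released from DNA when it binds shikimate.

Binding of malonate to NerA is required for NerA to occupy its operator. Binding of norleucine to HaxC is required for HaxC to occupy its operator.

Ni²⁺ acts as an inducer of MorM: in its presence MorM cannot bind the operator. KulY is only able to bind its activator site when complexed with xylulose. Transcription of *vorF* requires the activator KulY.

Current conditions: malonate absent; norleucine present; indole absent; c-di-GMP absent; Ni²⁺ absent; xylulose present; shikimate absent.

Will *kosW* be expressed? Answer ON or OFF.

OFF

c-di-GMP is absent, so KosX is active.
Malonate is absent, so NerA is inactive.
Norleucine is present, so HaxC is active.
Shikimate is absent, so FubS is active.
Indole is absent, so WexE is inactive.
Ni²⁺ is absent, so MorM is active.
With repressor HaxC bound, *kosW* is not transcribed.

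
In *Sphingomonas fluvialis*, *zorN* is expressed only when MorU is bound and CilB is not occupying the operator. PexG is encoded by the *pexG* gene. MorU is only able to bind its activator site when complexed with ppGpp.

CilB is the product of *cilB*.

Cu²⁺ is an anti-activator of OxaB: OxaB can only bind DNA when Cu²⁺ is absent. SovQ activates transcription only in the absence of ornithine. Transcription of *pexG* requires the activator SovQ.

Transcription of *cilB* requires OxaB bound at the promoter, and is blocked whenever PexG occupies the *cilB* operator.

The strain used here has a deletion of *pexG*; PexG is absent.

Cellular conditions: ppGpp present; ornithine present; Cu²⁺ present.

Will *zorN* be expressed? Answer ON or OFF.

ppGpp is present, so MorU is active.
Cu²⁺ is present, so OxaB is inactive.
PexG is non-functional in this strain, so it has no effect.
Required activator OxaB is absent, so *cilB* is not transcribed.
So CilB is not produced.
No repressor is bound and MorU is active, so *zorN* is transcribed.

ON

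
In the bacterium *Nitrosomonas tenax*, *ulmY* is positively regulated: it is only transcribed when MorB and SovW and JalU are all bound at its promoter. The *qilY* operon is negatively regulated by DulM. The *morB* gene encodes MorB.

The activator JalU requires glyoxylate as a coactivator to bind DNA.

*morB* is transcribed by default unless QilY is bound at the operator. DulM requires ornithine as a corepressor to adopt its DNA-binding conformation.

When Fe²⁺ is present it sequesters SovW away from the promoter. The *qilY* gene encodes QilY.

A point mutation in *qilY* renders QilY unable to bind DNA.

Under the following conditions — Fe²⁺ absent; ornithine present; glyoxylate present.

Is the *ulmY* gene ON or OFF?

ON

QilY is non-functional in this strain, so it has no effect.
With no repressor bound, *morB* is transcribed.
So MorB is produced and active.
Fe²⁺ is absent, so SovW is active.
Glyoxylate is present, so JalU is active.
No repressor is bound and MorB and SovW and JalU are active, so *ulmY* is transcribed.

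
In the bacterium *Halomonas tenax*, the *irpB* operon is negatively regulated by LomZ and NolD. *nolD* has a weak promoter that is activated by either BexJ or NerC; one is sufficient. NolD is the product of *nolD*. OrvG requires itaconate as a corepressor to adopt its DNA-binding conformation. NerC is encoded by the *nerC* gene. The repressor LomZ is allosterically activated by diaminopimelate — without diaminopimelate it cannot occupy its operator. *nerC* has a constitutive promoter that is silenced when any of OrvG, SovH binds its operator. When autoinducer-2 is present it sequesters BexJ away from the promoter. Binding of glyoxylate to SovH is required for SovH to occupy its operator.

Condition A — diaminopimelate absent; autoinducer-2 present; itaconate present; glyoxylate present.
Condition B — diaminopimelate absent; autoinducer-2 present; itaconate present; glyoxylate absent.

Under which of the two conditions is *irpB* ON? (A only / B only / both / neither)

Condition A:
Diaminopimelate is absent, so LomZ is inactive.
Autoinducer-2 is present, so BexJ is inactive.
Itaconate is present, so OrvG is active.
Glyoxylate is present, so SovH is active.
With repressor OrvG bound, *nerC* is not transcribed.
So NerC is not produced.
No activator is available at the *nolD* promoter, so *nolD* is not transcribed.
So NolD is not produced.
With no repressor bound, *irpB* is transcribed.
→ *irpB* is ON in A.
Condition B:
Diaminopimelate is absent, so LomZ is inactive.
Autoinducer-2 is present, so BexJ is inactive.
Itaconate is present, so OrvG is active.
Glyoxylate is absent, so SovH is inactive.
With repressor OrvG bound, *nerC* is not transcribed.
So NerC is not produced.
No activator is available at the *nolD* promoter, so *nolD* is not transcribed.
So NolD is not produced.
With no repressor bound, *irpB* is transcribed.
→ *irpB* is ON in B.

both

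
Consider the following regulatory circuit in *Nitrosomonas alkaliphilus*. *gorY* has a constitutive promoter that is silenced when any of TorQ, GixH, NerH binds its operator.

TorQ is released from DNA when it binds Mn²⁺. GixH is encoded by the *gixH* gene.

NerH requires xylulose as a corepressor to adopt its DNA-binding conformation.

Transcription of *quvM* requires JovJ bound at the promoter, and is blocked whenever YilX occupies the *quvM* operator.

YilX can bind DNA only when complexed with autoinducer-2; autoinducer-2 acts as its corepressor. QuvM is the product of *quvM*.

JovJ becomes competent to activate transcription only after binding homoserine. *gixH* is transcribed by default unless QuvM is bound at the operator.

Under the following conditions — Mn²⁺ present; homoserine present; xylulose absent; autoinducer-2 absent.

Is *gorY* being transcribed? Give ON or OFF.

Mn²⁺ is present, so TorQ is inactive.
Homoserine is present, so JovJ is active.
Autoinducer-2 is absent, so YilX is inactive.
No repressor is bound and JovJ is active, so *quvM* is transcribed.
So QuvM is produced and active.
With repressor QuvM bound, *gixH* is not transcribed.
So GixH is not produced.
Xylulose is absent, so NerH is inactive.
With no repressor bound, *gorY* is transcribed.

ON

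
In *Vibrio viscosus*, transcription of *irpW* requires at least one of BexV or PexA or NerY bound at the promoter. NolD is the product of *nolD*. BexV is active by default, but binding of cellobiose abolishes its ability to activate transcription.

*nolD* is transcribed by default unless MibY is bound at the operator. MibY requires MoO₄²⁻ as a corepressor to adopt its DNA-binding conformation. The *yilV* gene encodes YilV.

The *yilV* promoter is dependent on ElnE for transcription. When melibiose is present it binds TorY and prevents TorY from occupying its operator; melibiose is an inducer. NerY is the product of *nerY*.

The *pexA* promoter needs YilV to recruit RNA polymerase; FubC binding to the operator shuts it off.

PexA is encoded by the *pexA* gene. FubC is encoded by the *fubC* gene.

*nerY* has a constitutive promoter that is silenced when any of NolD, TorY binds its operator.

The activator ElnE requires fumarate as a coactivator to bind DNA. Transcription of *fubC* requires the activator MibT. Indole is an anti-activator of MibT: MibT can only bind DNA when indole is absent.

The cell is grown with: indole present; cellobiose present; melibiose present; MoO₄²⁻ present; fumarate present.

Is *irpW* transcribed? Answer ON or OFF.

ON

Cellobiose is present, so BexV is inactive.
Indole is present, so MibT is inactive.
Required activator MibT is absent, so *fubC* is not transcribed.
So FubC is not produced.
Fumarate is present, so ElnE is active.
No repressor is bound and ElnE is active, so *yilV* is transcribed.
So YilV is produced and active.
No repressor is bound and YilV is active, so *pexA* is transcribed.
So PexA is produced and active.
MoO₄²⁻ is present, so MibY is active.
With repressor MibY bound, *nolD* is not transcribed.
So NolD is not produced.
Melibiose is present, so TorY is inactive.
With no repressor bound, *nerY* is transcribed.
So NerY is produced and active.
Activator PexA is present, so *irpW* is transcribed.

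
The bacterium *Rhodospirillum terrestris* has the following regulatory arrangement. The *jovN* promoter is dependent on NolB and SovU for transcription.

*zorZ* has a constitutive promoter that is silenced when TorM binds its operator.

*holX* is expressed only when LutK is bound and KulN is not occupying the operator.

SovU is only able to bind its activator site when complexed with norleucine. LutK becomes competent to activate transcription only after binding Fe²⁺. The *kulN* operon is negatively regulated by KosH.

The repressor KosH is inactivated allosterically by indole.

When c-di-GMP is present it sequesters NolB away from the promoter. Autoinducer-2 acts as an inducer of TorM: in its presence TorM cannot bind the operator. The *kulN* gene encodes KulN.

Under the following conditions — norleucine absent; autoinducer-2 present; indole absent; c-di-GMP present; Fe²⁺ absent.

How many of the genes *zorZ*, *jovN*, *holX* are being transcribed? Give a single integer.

Autoinducer-2 is present, so TorM is inactive.
With no repressor bound, *zorZ* is transcribed.
→ *zorZ* is ON.
c-di-GMP is present, so NolB is inactive.
Norleucine is absent, so SovU is inactive.
Required activator NolB is absent, so *jovN* is not transcribed.
→ *jovN* is OFF.
Indole is absent, so KosH is active.
With repressor KosH bound, *kulN* is not transcribed.
So KulN is not produced.
Fe²⁺ is absent, so LutK is inactive.
Required activator LutK is absent, so *holX* is not transcribed.
→ *holX* is OFF.
1 of the 3 genes is transcribed.

1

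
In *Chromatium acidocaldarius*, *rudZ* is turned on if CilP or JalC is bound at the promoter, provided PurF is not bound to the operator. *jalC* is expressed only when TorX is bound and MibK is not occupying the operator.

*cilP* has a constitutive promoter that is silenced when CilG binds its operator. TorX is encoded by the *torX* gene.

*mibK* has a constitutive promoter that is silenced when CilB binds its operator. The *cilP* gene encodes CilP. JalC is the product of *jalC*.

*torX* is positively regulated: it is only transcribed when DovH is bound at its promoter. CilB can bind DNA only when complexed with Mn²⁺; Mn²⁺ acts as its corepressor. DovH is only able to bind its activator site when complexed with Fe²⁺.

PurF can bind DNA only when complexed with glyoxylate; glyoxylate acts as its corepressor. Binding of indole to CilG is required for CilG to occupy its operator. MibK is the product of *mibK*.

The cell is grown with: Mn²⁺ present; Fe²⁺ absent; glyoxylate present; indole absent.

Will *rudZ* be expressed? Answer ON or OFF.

OFF

Glyoxylate is present, so PurF is active.
Indole is absent, so CilG is inactive.
With no repressor bound, *cilP* is transcribed.
So CilP is produced and active.
Fe²⁺ is absent, so DovH is inactive.
Required activator DovH is absent, so *torX* is not transcribed.
So TorX is not produced.
Mn²⁺ is present, so CilB is active.
With repressor CilB bound, *mibK* is not transcribed.
So MibK is not produced.
Required activator TorX is absent, so *jalC* is not transcribed.
So JalC is not produced.
With repressor PurF bound, *rudZ* is not transcribed.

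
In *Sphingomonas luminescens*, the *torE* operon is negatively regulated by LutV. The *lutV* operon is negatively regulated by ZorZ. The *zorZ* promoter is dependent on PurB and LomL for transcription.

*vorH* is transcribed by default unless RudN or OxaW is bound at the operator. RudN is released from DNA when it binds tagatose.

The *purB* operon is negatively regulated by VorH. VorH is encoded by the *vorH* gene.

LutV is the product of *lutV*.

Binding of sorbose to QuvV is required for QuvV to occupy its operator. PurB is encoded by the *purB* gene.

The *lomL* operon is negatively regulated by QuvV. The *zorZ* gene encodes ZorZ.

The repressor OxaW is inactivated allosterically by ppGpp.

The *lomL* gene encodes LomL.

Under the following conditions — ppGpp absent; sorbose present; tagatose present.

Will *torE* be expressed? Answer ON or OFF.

Tagatose is present, so RudN is inactive.
ppGpp is absent, so OxaW is active.
With repressor OxaW bound, *vorH* is not transcribed.
So VorH is not produced.
With no repressor bound, *purB* is transcribed.
So PurB is produced and active.
Sorbose is present, so QuvV is active.
With repressor QuvV bound, *lomL* is not transcribed.
So LomL is not produced.
Required activator LomL is absent, so *zorZ* is not transcribed.
So ZorZ is not produced.
With no repressor bound, *lutV* is transcribed.
So LutV is produced and active.
With repressor LutV bound, *torE* is not transcribed.

OFF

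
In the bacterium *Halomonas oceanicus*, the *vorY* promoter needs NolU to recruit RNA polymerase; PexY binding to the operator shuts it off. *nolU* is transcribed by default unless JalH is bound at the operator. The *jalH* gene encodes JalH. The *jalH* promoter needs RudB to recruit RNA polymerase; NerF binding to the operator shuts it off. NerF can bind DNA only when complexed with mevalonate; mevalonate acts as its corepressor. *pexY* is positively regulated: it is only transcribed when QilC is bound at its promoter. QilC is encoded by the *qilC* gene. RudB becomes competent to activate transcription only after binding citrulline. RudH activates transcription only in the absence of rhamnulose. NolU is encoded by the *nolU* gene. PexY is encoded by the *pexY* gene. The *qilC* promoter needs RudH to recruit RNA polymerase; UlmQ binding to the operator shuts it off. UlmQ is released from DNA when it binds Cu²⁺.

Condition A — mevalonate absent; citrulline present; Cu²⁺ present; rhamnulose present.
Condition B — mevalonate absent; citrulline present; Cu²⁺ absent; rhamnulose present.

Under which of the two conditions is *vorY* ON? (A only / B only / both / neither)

neither

Condition A:
Mevalonate is absent, so NerF is inactive.
Citrulline is present, so RudB is active.
No repressor is bound and RudB is active, so *jalH* is transcribed.
So JalH is produced and active.
With repressor JalH bound, *nolU* is not transcribed.
So NolU is not produced.
Cu²⁺ is present, so UlmQ is inactive.
Rhamnulose is present, so RudH is inactive.
Required activator RudH is absent, so *qilC* is not transcribed.
So QilC is not produced.
Required activator QilC is absent, so *pexY* is not transcribed.
So PexY is not produced.
Required activator NolU is absent, so *vorY* is not transcribed.
→ *vorY* is OFF in A.
Condition B:
Mevalonate is absent, so NerF is inactive.
Citrulline is present, so RudB is active.
No repressor is bound and RudB is active, so *jalH* is transcribed.
So JalH is produced and active.
With repressor JalH bound, *nolU* is not transcribed.
So NolU is not produced.
Cu²⁺ is absent, so UlmQ is active.
Rhamnulose is present, so RudH is inactive.
With repressor UlmQ bound, *qilC* is not transcribed.
So QilC is not produced.
Required activator QilC is absent, so *pexY* is not transcribed.
So PexY is not produced.
Required activator NolU is absent, so *vorY* is not transcribed.
→ *vorY* is OFF in B.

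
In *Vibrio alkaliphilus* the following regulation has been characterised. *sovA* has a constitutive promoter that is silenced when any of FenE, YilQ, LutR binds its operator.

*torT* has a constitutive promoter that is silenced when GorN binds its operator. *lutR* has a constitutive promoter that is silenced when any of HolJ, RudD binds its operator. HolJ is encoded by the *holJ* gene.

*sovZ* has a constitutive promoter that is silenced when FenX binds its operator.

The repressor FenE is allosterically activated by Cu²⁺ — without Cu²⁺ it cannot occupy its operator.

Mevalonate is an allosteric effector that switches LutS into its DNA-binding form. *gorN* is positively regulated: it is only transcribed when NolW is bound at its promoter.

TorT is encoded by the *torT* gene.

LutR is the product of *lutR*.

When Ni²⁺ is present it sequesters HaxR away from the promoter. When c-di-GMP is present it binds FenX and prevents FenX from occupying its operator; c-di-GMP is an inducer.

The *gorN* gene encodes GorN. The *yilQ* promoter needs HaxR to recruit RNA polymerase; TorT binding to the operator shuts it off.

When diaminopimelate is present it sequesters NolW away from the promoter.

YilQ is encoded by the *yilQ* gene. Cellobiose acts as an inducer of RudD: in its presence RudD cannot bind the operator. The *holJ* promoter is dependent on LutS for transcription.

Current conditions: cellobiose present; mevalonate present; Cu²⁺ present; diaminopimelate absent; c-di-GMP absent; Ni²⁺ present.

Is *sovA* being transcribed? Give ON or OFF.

OFF

Cu²⁺ is present, so FenE is active.
Ni²⁺ is present, so HaxR is inactive.
Diaminopimelate is absent, so NolW is active.
No repressor is bound and NolW is active, so *gorN* is transcribed.
So GorN is produced and active.
With repressor GorN bound, *torT* is not transcribed.
So TorT is not produced.
Required activator HaxR is absent, so *yilQ* is not transcribed.
So YilQ is not produced.
Mevalonate is present, so LutS is active.
No repressor is bound and LutS is active, so *holJ* is transcribed.
So HolJ is produced and active.
Cellobiose is present, so RudD is inactive.
With repressor HolJ bound, *lutR* is not transcribed.
So LutR is not produced.
With repressor FenE bound, *sovA* is not transcribed.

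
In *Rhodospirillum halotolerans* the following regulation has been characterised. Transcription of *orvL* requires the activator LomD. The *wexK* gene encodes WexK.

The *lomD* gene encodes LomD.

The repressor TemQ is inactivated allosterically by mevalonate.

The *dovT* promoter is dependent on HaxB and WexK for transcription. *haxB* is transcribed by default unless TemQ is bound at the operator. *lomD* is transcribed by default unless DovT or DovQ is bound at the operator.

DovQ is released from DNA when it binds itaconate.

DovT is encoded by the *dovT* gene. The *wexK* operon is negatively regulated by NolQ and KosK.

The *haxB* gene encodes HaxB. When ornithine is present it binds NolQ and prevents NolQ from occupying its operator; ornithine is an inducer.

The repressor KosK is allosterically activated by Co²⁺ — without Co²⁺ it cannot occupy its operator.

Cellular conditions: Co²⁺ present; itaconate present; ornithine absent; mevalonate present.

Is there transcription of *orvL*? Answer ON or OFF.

Mevalonate is present, so TemQ is inactive.
With no repressor bound, *haxB* is transcribed.
So HaxB is produced and active.
Ornithine is absent, so NolQ is active.
Co²⁺ is present, so KosK is active.
With repressor NolQ bound, *wexK* is not transcribed.
So WexK is not produced.
Required activator WexK is absent, so *dovT* is not transcribed.
So DovT is not produced.
Itaconate is present, so DovQ is inactive.
With no repressor bound, *lomD* is transcribed.
So LomD is produced and active.
No repressor is bound and LomD is active, so *orvL* is transcribed.

ON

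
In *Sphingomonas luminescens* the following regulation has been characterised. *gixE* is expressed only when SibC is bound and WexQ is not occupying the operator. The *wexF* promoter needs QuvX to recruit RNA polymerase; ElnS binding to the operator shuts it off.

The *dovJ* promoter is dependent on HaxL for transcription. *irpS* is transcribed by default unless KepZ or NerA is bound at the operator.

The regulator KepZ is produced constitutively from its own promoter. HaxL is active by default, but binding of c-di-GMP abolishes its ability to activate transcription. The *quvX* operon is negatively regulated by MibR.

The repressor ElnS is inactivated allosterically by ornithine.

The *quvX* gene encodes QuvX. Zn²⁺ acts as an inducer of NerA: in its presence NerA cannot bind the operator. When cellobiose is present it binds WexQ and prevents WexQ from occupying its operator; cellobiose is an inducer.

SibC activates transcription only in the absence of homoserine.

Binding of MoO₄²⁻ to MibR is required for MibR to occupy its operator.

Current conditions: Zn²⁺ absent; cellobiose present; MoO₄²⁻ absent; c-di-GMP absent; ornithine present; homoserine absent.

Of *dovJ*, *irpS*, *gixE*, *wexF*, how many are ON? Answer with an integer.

c-di-GMP is absent, so HaxL is active.
No repressor is bound and HaxL is active, so *dovJ* is transcribed.
→ *dovJ* is ON.
KepZ is produced constitutively and is active.
Zn²⁺ is absent, so NerA is active.
With repressor KepZ bound, *irpS* is not transcribed.
→ *irpS* is OFF.
Homoserine is absent, so SibC is active.
Cellobiose is present, so WexQ is inactive.
No repressor is bound and SibC is active, so *gixE* is transcribed.
→ *gixE* is ON.
Ornithine is present, so ElnS is inactive.
MoO₄²⁻ is absent, so MibR is inactive.
With no repressor bound, *quvX* is transcribed.
So QuvX is produced and active.
No repressor is bound and QuvX is active, so *wexF* is transcribed.
→ *wexF* is ON.
3 of the 4 genes are transcribed.

3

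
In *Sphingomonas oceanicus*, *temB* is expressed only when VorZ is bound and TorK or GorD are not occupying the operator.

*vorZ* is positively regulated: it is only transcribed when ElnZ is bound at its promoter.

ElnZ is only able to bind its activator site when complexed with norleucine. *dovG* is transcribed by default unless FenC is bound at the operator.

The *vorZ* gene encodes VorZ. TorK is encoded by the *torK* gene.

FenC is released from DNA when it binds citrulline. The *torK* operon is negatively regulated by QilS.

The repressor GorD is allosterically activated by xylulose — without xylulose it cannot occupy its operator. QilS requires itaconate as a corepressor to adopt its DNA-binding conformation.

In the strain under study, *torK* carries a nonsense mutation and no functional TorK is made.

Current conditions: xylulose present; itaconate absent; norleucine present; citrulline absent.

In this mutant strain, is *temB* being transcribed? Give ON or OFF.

OFF

TorK is non-functional in this strain, so it has no effect.
Xylulose is present, so GorD is active.
Norleucine is present, so ElnZ is active.
No repressor is bound and ElnZ is active, so *vorZ* is transcribed.
So VorZ is produced and active.
With repressor GorD bound, *temB* is not transcribed.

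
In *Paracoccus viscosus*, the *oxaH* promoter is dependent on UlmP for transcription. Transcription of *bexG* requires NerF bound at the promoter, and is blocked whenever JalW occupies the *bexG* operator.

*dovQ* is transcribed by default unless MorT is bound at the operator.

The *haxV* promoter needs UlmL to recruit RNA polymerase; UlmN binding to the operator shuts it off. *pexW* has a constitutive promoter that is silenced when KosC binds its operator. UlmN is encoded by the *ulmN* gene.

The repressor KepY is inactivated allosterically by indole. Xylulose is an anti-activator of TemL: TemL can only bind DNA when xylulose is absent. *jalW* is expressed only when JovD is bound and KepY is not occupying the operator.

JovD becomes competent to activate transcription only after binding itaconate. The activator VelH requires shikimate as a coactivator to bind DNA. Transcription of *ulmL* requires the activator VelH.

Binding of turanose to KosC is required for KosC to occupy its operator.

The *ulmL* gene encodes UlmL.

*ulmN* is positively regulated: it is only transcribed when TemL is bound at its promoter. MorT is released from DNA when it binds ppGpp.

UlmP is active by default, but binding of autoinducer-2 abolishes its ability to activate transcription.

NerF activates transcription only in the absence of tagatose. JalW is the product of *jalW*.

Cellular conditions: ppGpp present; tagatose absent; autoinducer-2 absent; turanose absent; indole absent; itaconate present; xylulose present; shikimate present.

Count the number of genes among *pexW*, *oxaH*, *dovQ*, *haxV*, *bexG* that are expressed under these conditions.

Turanose is absent, so KosC is inactive.
With no repressor bound, *pexW* is transcribed.
→ *pexW* is ON.
Autoinducer-2 is absent, so UlmP is active.
No repressor is bound and UlmP is active, so *oxaH* is transcribed.
→ *oxaH* is ON.
ppGpp is present, so MorT is inactive.
With no repressor bound, *dovQ* is transcribed.
→ *dovQ* is ON.
Shikimate is present, so VelH is active.
No repressor is bound and VelH is active, so *ulmL* is transcribed.
So UlmL is produced and active.
Xylulose is present, so TemL is inactive.
Required activator TemL is absent, so *ulmN* is not transcribed.
So UlmN is not produced.
No repressor is bound and UlmL is active, so *haxV* is transcribed.
→ *haxV* is ON.
Tagatose is absent, so NerF is active.
Indole is absent, so KepY is active.
Itaconate is present, so JovD is active.
With repressor KepY bound, *jalW* is not transcribed.
So JalW is not produced.
No repressor is bound and NerF is active, so *bexG* is transcribed.
→ *bexG* is ON.
5 of the 5 genes are transcribed.

5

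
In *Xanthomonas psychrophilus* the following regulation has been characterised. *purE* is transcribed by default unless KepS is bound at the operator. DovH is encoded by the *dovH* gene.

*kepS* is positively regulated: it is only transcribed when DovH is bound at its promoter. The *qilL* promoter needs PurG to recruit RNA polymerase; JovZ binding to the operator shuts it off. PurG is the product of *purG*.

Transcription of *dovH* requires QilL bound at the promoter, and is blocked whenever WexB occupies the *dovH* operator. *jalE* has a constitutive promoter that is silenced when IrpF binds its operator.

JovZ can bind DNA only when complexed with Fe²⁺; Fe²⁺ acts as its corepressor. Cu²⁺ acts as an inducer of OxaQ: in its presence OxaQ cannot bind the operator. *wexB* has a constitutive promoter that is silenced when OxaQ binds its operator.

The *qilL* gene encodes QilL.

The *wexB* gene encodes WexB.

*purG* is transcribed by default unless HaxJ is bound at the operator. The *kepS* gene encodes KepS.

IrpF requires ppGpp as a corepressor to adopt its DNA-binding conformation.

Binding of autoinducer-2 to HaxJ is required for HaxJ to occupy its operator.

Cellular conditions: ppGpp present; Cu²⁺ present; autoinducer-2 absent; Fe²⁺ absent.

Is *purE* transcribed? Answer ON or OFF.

ON

Autoinducer-2 is absent, so HaxJ is inactive.
With no repressor bound, *purG* is transcribed.
So PurG is produced and active.
Fe²⁺ is absent, so JovZ is inactive.
No repressor is bound and PurG is active, so *qilL* is transcribed.
So QilL is produced and active.
Cu²⁺ is present, so OxaQ is inactive.
With no repressor bound, *wexB* is transcribed.
So WexB is produced and active.
With repressor WexB bound, *dovH* is not transcribed.
So DovH is not produced.
Required activator DovH is absent, so *kepS* is not transcribed.
So KepS is not produced.
With no repressor bound, *purE* is transcribed.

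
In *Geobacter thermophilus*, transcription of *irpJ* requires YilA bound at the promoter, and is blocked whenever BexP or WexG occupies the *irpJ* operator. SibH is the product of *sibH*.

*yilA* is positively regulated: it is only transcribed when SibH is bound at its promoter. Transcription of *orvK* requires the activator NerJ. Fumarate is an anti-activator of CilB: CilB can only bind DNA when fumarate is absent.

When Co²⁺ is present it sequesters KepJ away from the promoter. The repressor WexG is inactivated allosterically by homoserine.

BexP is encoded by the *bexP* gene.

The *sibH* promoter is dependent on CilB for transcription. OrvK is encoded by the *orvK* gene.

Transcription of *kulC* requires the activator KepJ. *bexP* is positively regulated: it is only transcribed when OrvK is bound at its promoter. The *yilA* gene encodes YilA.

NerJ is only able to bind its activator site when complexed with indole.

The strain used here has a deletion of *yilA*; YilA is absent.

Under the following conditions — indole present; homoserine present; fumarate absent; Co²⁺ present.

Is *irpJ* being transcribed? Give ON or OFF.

Indole is present, so NerJ is active.
No repressor is bound and NerJ is active, so *orvK* is transcribed.
So OrvK is produced and active.
No repressor is bound and OrvK is active, so *bexP* is transcribed.
So BexP is produced and active.
Homoserine is present, so WexG is inactive.
YilA is non-functional in this strain, so it has no effect.
With repressor BexP bound, *irpJ* is not transcribed.

OFF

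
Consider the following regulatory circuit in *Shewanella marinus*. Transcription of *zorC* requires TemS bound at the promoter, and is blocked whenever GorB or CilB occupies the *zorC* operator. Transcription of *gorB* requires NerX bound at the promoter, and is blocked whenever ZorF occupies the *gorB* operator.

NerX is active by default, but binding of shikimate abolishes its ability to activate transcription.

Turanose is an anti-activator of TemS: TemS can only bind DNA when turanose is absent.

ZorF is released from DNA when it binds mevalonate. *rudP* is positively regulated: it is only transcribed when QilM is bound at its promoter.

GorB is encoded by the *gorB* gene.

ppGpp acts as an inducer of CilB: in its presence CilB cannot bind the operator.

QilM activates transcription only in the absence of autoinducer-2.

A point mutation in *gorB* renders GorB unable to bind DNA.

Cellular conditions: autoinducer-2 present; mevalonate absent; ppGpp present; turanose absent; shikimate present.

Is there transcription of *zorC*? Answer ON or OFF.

GorB is non-functional in this strain, so it has no effect.
Turanose is absent, so TemS is active.
ppGpp is present, so CilB is inactive.
No repressor is bound and TemS is active, so *zorC* is transcribed.

ON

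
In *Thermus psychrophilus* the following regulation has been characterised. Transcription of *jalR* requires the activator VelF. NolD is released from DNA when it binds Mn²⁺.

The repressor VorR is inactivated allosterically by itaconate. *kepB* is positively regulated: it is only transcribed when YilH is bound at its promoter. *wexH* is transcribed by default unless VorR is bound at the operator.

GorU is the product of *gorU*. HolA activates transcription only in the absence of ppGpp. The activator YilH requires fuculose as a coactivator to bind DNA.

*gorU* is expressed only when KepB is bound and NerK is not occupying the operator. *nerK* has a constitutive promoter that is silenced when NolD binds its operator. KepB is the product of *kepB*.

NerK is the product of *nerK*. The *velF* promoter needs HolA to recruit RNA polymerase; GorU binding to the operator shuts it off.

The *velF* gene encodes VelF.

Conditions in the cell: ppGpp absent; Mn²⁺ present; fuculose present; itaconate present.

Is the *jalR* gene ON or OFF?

ON

Fuculose is present, so YilH is active.
No repressor is bound and YilH is active, so *kepB* is transcribed.
So KepB is produced and active.
Mn²⁺ is present, so NolD is inactive.
With no repressor bound, *nerK* is transcribed.
So NerK is produced and active.
With repressor NerK bound, *gorU* is not transcribed.
So GorU is not produced.
ppGpp is absent, so HolA is active.
No repressor is bound and HolA is active, so *velF* is transcribed.
So VelF is produced and active.
No repressor is bound and VelF is active, so *jalR* is transcribed.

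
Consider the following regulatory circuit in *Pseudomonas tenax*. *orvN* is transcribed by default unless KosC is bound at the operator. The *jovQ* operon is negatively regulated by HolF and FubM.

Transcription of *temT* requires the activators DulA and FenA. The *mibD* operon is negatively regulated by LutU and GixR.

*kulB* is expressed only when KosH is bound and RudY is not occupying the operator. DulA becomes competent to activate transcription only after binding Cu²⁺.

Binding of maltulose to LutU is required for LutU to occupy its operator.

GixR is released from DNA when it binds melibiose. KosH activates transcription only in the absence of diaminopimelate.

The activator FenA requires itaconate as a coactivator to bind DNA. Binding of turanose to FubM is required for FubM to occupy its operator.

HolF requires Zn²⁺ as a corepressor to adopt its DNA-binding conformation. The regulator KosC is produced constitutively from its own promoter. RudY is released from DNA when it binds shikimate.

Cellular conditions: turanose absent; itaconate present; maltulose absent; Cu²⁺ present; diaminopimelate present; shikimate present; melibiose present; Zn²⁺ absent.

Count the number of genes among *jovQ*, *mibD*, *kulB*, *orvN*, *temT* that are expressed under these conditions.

Zn²⁺ is absent, so HolF is inactive.
Turanose is absent, so FubM is inactive.
With no repressor bound, *jovQ* is transcribed.
→ *jovQ* is ON.
Maltulose is absent, so LutU is inactive.
Melibiose is present, so GixR is inactive.
With no repressor bound, *mibD* is transcribed.
→ *mibD* is ON.
Diaminopimelate is present, so KosH is inactive.
Shikimate is present, so RudY is inactive.
Required activator KosH is absent, so *kulB* is not transcribed.
→ *kulB* is OFF.
KosC is produced constitutively and is active.
With repressor KosC bound, *orvN* is not transcribed.
→ *orvN* is OFF.
Cu²⁺ is present, so DulA is active.
Itaconate is present, so FenA is active.
No repressor is bound and DulA and FenA are active, so *temT* is transcribed.
→ *temT* is ON.
3 of the 5 genes are transcribed.

3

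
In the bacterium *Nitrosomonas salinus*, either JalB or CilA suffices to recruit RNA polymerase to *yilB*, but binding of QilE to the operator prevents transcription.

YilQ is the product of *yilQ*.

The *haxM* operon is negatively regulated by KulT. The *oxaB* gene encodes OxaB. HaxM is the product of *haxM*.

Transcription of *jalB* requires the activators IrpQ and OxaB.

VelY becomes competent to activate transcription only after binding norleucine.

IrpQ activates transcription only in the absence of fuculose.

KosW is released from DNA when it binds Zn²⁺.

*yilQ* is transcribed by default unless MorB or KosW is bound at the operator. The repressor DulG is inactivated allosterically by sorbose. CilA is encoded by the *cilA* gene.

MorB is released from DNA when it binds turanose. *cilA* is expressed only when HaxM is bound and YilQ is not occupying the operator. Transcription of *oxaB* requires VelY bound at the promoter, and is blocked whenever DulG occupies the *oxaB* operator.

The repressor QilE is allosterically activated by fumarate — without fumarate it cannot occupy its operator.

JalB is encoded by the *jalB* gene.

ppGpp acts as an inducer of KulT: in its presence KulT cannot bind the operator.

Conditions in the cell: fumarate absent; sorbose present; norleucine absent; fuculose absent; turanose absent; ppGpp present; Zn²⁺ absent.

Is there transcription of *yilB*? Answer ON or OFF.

ON

Fuculose is absent, so IrpQ is active.
Sorbose is present, so DulG is inactive.
Norleucine is absent, so VelY is inactive.
Required activator VelY is absent, so *oxaB* is not transcribed.
So OxaB is not produced.
Required activator OxaB is absent, so *jalB* is not transcribed.
So JalB is not produced.
Fumarate is absent, so QilE is inactive.
Turanose is absent, so MorB is active.
Zn²⁺ is absent, so KosW is active.
With repressor MorB bound, *yilQ* is not transcribed.
So YilQ is not produced.
ppGpp is present, so KulT is inactive.
With no repressor bound, *haxM* is transcribed.
So HaxM is produced and active.
No repressor is bound and HaxM is active, so *cilA* is transcribed.
So CilA is produced and active.
Activator CilA is present, so *yilB* is transcribed.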